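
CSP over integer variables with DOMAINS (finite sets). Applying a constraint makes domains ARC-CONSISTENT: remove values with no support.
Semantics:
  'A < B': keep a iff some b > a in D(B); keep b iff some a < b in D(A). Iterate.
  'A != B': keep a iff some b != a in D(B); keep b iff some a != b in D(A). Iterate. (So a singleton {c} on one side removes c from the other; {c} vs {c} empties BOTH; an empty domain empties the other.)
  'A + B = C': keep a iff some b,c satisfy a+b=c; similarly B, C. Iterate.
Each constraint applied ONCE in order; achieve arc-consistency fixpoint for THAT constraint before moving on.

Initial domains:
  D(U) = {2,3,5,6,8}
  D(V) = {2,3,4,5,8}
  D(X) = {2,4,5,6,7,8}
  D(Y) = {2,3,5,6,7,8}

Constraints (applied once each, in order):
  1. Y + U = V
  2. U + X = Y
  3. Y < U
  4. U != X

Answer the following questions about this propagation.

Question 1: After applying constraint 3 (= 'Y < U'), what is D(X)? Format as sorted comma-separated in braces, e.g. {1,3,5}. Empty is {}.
Answer: {2,4}

Derivation:
Constraint 1 (Y + U = V) on D(Y)={2,3,5,6,7,8} D(U)={2,3,5,6,8} D(V)={2,3,4,5,8}: Y {2,3,5,6,7,8}->{2,3,5,6}; U {2,3,5,6,8}->{2,3,5,6}; V {2,3,4,5,8}->{4,5,8}
Constraint 2 (U + X = Y) on D(U)={2,3,5,6} D(X)={2,4,5,6,7,8} D(Y)={2,3,5,6}: U {2,3,5,6}->{2,3}; X {2,4,5,6,7,8}->{2,4}; Y {2,3,5,6}->{5,6}
Constraint 3 (Y < U) on D(Y)={5,6} D(U)={2,3}: Y {5,6}->{}; U {2,3}->{}
So after constraint 3: D(X) = {2,4}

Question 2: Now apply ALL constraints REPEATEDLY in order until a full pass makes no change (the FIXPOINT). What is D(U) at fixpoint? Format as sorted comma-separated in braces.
pass 0 (initial): D(U)={2,3,5,6,8}
pass 1: U {2,3,5,6,8}->{}; V {2,3,4,5,8}->{4,5,8}; X {2,4,5,6,7,8}->{}; Y {2,3,5,6,7,8}->{}
pass 2: V {4,5,8}->{}
pass 3: no change
Fixpoint after 3 passes: D(U) = {}

Answer: {}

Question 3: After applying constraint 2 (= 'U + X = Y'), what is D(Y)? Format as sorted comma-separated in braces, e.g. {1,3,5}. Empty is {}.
Answer: {5,6}

Derivation:
Constraint 1 (Y + U = V) on D(Y)={2,3,5,6,7,8} D(U)={2,3,5,6,8} D(V)={2,3,4,5,8}: Y {2,3,5,6,7,8}->{2,3,5,6}; U {2,3,5,6,8}->{2,3,5,6}; V {2,3,4,5,8}->{4,5,8}
Constraint 2 (U + X = Y) on D(U)={2,3,5,6} D(X)={2,4,5,6,7,8} D(Y)={2,3,5,6}: U {2,3,5,6}->{2,3}; X {2,4,5,6,7,8}->{2,4}; Y {2,3,5,6}->{5,6}
So after constraint 2: D(Y) = {5,6}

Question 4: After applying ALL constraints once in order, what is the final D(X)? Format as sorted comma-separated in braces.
Answer: {}

Derivation:
Constraint 1 (Y + U = V) on D(Y)={2,3,5,6,7,8} D(U)={2,3,5,6,8} D(V)={2,3,4,5,8}: Y {2,3,5,6,7,8}->{2,3,5,6}; U {2,3,5,6,8}->{2,3,5,6}; V {2,3,4,5,8}->{4,5,8}
Constraint 2 (U + X = Y) on D(U)={2,3,5,6} D(X)={2,4,5,6,7,8} D(Y)={2,3,5,6}: U {2,3,5,6}->{2,3}; X {2,4,5,6,7,8}->{2,4}; Y {2,3,5,6}->{5,6}
Constraint 3 (Y < U) on D(Y)={5,6} D(U)={2,3}: Y {5,6}->{}; U {2,3}->{}
Constraint 4 (U != X) on D(U)={} D(X)={2,4}: X {2,4}->{}
So after all 4 constraints: D(X) = {}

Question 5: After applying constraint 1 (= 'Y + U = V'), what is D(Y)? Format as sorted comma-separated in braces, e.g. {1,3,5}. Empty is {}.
Constraint 1 (Y + U = V) on D(Y)={2,3,5,6,7,8} D(U)={2,3,5,6,8} D(V)={2,3,4,5,8}: Y {2,3,5,6,7,8}->{2,3,5,6}; U {2,3,5,6,8}->{2,3,5,6}; V {2,3,4,5,8}->{4,5,8}
So after constraint 1: D(Y) = {2,3,5,6}

Answer: {2,3,5,6}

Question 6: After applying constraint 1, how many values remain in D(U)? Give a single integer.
Answer: 4

Derivation:
Constraint 1 (Y + U = V) on D(Y)={2,3,5,6,7,8} D(U)={2,3,5,6,8} D(V)={2,3,4,5,8}: Y {2,3,5,6,7,8}->{2,3,5,6}; U {2,3,5,6,8}->{2,3,5,6}; V {2,3,4,5,8}->{4,5,8}
So after constraint 1: D(U)={2,3,5,6}, size = 4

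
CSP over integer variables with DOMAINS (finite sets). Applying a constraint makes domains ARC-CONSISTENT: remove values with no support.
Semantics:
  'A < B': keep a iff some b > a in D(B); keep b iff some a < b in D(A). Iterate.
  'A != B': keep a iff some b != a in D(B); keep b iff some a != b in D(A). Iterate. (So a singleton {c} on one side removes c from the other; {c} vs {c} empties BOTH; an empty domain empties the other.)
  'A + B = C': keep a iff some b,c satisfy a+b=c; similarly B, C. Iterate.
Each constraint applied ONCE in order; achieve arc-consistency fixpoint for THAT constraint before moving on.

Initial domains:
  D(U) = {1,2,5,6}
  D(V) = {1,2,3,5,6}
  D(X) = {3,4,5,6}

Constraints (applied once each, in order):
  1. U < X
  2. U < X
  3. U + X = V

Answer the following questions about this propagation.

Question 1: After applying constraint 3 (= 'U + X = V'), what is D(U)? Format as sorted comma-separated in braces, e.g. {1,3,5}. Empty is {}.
Answer: {1,2}

Derivation:
Constraint 1 (U < X) on D(U)={1,2,5,6} D(X)={3,4,5,6}: U {1,2,5,6}->{1,2,5}
Constraint 2 (U < X) on D(U)={1,2,5} D(X)={3,4,5,6}: no change
Constraint 3 (U + X = V) on D(U)={1,2,5} D(X)={3,4,5,6} D(V)={1,2,3,5,6}: U {1,2,5}->{1,2}; X {3,4,5,6}->{3,4,5}; V {1,2,3,5,6}->{5,6}
So after constraint 3: D(U) = {1,2}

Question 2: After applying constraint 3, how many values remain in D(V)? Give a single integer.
Answer: 2

Derivation:
Constraint 1 (U < X) on D(U)={1,2,5,6} D(X)={3,4,5,6}: U {1,2,5,6}->{1,2,5}
Constraint 2 (U < X) on D(U)={1,2,5} D(X)={3,4,5,6}: no change
Constraint 3 (U + X = V) on D(U)={1,2,5} D(X)={3,4,5,6} D(V)={1,2,3,5,6}: U {1,2,5}->{1,2}; X {3,4,5,6}->{3,4,5}; V {1,2,3,5,6}->{5,6}
So after constraint 3: D(V)={5,6}, size = 2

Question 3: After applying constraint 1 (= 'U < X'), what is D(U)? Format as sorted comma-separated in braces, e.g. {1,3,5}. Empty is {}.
Answer: {1,2,5}

Derivation:
Constraint 1 (U < X) on D(U)={1,2,5,6} D(X)={3,4,5,6}: U {1,2,5,6}->{1,2,5}
So after constraint 1: D(U) = {1,2,5}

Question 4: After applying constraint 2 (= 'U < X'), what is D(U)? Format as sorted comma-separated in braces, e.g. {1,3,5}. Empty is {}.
Constraint 1 (U < X) on D(U)={1,2,5,6} D(X)={3,4,5,6}: U {1,2,5,6}->{1,2,5}
Constraint 2 (U < X) on D(U)={1,2,5} D(X)={3,4,5,6}: no change
So after constraint 2: D(U) = {1,2,5}

Answer: {1,2,5}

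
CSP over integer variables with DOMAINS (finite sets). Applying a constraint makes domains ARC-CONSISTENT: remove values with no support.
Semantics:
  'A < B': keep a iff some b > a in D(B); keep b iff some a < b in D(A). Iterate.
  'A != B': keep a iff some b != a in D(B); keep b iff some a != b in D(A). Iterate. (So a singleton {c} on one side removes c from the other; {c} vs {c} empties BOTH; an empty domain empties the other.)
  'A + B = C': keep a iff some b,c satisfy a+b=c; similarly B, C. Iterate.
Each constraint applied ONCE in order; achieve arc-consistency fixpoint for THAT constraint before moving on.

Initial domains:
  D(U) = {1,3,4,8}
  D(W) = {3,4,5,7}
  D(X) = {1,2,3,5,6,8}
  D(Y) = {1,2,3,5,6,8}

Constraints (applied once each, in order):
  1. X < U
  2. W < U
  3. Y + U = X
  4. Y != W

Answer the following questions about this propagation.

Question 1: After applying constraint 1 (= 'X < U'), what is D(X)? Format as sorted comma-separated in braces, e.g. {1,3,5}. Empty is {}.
Answer: {1,2,3,5,6}

Derivation:
Constraint 1 (X < U) on D(X)={1,2,3,5,6,8} D(U)={1,3,4,8}: X {1,2,3,5,6,8}->{1,2,3,5,6}; U {1,3,4,8}->{3,4,8}
So after constraint 1: D(X) = {1,2,3,5,6}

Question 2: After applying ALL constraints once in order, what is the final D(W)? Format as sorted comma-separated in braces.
Constraint 1 (X < U) on D(X)={1,2,3,5,6,8} D(U)={1,3,4,8}: X {1,2,3,5,6,8}->{1,2,3,5,6}; U {1,3,4,8}->{3,4,8}
Constraint 2 (W < U) on D(W)={3,4,5,7} D(U)={3,4,8}: U {3,4,8}->{4,8}
Constraint 3 (Y + U = X) on D(Y)={1,2,3,5,6,8} D(U)={4,8} D(X)={1,2,3,5,6}: Y {1,2,3,5,6,8}->{1,2}; U {4,8}->{4}; X {1,2,3,5,6}->{5,6}
Constraint 4 (Y != W) on D(Y)={1,2} D(W)={3,4,5,7}: no change
So after all 4 constraints: D(W) = {3,4,5,7}

Answer: {3,4,5,7}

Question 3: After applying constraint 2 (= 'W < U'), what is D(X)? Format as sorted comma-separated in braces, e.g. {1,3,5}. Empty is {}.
Constraint 1 (X < U) on D(X)={1,2,3,5,6,8} D(U)={1,3,4,8}: X {1,2,3,5,6,8}->{1,2,3,5,6}; U {1,3,4,8}->{3,4,8}
Constraint 2 (W < U) on D(W)={3,4,5,7} D(U)={3,4,8}: U {3,4,8}->{4,8}
So after constraint 2: D(X) = {1,2,3,5,6}

Answer: {1,2,3,5,6}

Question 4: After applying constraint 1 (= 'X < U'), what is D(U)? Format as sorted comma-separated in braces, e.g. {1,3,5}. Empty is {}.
Answer: {3,4,8}

Derivation:
Constraint 1 (X < U) on D(X)={1,2,3,5,6,8} D(U)={1,3,4,8}: X {1,2,3,5,6,8}->{1,2,3,5,6}; U {1,3,4,8}->{3,4,8}
So after constraint 1: D(U) = {3,4,8}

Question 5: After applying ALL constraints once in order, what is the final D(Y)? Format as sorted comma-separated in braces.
Constraint 1 (X < U) on D(X)={1,2,3,5,6,8} D(U)={1,3,4,8}: X {1,2,3,5,6,8}->{1,2,3,5,6}; U {1,3,4,8}->{3,4,8}
Constraint 2 (W < U) on D(W)={3,4,5,7} D(U)={3,4,8}: U {3,4,8}->{4,8}
Constraint 3 (Y + U = X) on D(Y)={1,2,3,5,6,8} D(U)={4,8} D(X)={1,2,3,5,6}: Y {1,2,3,5,6,8}->{1,2}; U {4,8}->{4}; X {1,2,3,5,6}->{5,6}
Constraint 4 (Y != W) on D(Y)={1,2} D(W)={3,4,5,7}: no change
So after all 4 constraints: D(Y) = {1,2}

Answer: {1,2}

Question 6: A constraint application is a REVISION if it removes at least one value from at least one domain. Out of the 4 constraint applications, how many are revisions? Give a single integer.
Answer: 3

Derivation:
Constraint 1 (X < U) on D(X)={1,2,3,5,6,8} D(U)={1,3,4,8}: X {1,2,3,5,6,8}->{1,2,3,5,6}; U {1,3,4,8}->{3,4,8} => REVISION
Constraint 2 (W < U) on D(W)={3,4,5,7} D(U)={3,4,8}: U {3,4,8}->{4,8} => REVISION
Constraint 3 (Y + U = X) on D(Y)={1,2,3,5,6,8} D(U)={4,8} D(X)={1,2,3,5,6}: Y {1,2,3,5,6,8}->{1,2}; U {4,8}->{4}; X {1,2,3,5,6}->{5,6} => REVISION
Constraint 4 (Y != W) on D(Y)={1,2} D(W)={3,4,5,7}: no change => not a revision
Total revisions = 3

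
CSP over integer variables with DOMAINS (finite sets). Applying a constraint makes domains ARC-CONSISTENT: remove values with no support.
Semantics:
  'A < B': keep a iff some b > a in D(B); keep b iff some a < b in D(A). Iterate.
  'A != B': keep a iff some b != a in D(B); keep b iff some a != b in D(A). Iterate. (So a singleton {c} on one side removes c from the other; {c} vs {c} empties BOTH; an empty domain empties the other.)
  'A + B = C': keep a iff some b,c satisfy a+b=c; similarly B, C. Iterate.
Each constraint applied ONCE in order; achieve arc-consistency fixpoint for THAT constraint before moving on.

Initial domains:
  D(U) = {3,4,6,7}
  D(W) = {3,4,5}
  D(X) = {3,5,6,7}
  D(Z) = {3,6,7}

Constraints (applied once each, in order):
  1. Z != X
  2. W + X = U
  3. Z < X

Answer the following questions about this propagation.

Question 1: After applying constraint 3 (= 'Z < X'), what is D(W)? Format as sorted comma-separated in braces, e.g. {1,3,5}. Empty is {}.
Constraint 1 (Z != X) on D(Z)={3,6,7} D(X)={3,5,6,7}: no change
Constraint 2 (W + X = U) on D(W)={3,4,5} D(X)={3,5,6,7} D(U)={3,4,6,7}: W {3,4,5}->{3,4}; X {3,5,6,7}->{3}; U {3,4,6,7}->{6,7}
Constraint 3 (Z < X) on D(Z)={3,6,7} D(X)={3}: Z {3,6,7}->{}; X {3}->{}
So after constraint 3: D(W) = {3,4}

Answer: {3,4}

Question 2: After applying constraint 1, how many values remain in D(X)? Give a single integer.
Answer: 4

Derivation:
Constraint 1 (Z != X) on D(Z)={3,6,7} D(X)={3,5,6,7}: no change
So after constraint 1: D(X)={3,5,6,7}, size = 4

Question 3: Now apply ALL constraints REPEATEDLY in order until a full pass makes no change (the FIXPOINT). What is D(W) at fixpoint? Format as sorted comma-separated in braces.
pass 0 (initial): D(W)={3,4,5}
pass 1: U {3,4,6,7}->{6,7}; W {3,4,5}->{3,4}; X {3,5,6,7}->{}; Z {3,6,7}->{}
pass 2: U {6,7}->{}; W {3,4}->{}
pass 3: no change
Fixpoint after 3 passes: D(W) = {}

Answer: {}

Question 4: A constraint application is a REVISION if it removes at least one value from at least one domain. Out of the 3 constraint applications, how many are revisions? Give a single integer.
Answer: 2

Derivation:
Constraint 1 (Z != X) on D(Z)={3,6,7} D(X)={3,5,6,7}: no change => not a revision
Constraint 2 (W + X = U) on D(W)={3,4,5} D(X)={3,5,6,7} D(U)={3,4,6,7}: W {3,4,5}->{3,4}; X {3,5,6,7}->{3}; U {3,4,6,7}->{6,7} => REVISION
Constraint 3 (Z < X) on D(Z)={3,6,7} D(X)={3}: Z {3,6,7}->{}; X {3}->{} => REVISION
Total revisions = 2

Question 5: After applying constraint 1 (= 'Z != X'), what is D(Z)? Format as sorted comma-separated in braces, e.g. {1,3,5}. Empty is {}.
Answer: {3,6,7}

Derivation:
Constraint 1 (Z != X) on D(Z)={3,6,7} D(X)={3,5,6,7}: no change
So after constraint 1: D(Z) = {3,6,7}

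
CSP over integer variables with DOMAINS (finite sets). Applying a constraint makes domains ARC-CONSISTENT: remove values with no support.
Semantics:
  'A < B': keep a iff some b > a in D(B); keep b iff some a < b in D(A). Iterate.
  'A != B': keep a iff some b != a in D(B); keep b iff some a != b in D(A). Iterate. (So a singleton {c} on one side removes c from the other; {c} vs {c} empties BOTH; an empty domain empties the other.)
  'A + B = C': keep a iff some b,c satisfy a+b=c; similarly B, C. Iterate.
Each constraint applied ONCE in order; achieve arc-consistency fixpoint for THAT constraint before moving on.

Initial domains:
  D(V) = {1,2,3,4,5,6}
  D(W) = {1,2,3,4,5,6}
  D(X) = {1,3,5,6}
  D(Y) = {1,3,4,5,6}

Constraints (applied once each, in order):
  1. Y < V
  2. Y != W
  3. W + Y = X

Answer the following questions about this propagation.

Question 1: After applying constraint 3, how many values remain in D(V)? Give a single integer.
Constraint 1 (Y < V) on D(Y)={1,3,4,5,6} D(V)={1,2,3,4,5,6}: Y {1,3,4,5,6}->{1,3,4,5}; V {1,2,3,4,5,6}->{2,3,4,5,6}
Constraint 2 (Y != W) on D(Y)={1,3,4,5} D(W)={1,2,3,4,5,6}: no change
Constraint 3 (W + Y = X) on D(W)={1,2,3,4,5,6} D(Y)={1,3,4,5} D(X)={1,3,5,6}: W {1,2,3,4,5,6}->{1,2,3,4,5}; X {1,3,5,6}->{3,5,6}
So after constraint 3: D(V)={2,3,4,5,6}, size = 5

Answer: 5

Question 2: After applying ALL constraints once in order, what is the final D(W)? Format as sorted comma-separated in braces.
Answer: {1,2,3,4,5}

Derivation:
Constraint 1 (Y < V) on D(Y)={1,3,4,5,6} D(V)={1,2,3,4,5,6}: Y {1,3,4,5,6}->{1,3,4,5}; V {1,2,3,4,5,6}->{2,3,4,5,6}
Constraint 2 (Y != W) on D(Y)={1,3,4,5} D(W)={1,2,3,4,5,6}: no change
Constraint 3 (W + Y = X) on D(W)={1,2,3,4,5,6} D(Y)={1,3,4,5} D(X)={1,3,5,6}: W {1,2,3,4,5,6}->{1,2,3,4,5}; X {1,3,5,6}->{3,5,6}
So after all 3 constraints: D(W) = {1,2,3,4,5}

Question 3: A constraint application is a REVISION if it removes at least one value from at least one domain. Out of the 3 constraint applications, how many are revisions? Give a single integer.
Answer: 2

Derivation:
Constraint 1 (Y < V) on D(Y)={1,3,4,5,6} D(V)={1,2,3,4,5,6}: Y {1,3,4,5,6}->{1,3,4,5}; V {1,2,3,4,5,6}->{2,3,4,5,6} => REVISION
Constraint 2 (Y != W) on D(Y)={1,3,4,5} D(W)={1,2,3,4,5,6}: no change => not a revision
Constraint 3 (W + Y = X) on D(W)={1,2,3,4,5,6} D(Y)={1,3,4,5} D(X)={1,3,5,6}: W {1,2,3,4,5,6}->{1,2,3,4,5}; X {1,3,5,6}->{3,5,6} => REVISION
Total revisions = 2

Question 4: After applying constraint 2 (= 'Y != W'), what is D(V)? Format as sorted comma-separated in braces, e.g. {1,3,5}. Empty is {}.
Answer: {2,3,4,5,6}

Derivation:
Constraint 1 (Y < V) on D(Y)={1,3,4,5,6} D(V)={1,2,3,4,5,6}: Y {1,3,4,5,6}->{1,3,4,5}; V {1,2,3,4,5,6}->{2,3,4,5,6}
Constraint 2 (Y != W) on D(Y)={1,3,4,5} D(W)={1,2,3,4,5,6}: no change
So after constraint 2: D(V) = {2,3,4,5,6}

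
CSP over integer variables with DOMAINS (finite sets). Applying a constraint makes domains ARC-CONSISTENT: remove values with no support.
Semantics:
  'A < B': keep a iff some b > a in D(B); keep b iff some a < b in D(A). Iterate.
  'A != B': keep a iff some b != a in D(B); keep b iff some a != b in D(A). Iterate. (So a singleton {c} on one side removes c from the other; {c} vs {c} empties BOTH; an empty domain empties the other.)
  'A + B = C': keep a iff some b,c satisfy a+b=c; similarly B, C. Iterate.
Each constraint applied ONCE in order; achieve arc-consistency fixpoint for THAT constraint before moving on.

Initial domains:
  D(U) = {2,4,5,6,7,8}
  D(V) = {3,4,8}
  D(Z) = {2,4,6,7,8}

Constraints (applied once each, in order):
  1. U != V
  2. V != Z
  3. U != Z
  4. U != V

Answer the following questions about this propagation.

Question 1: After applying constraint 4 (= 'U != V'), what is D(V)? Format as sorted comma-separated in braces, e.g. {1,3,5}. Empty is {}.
Constraint 1 (U != V) on D(U)={2,4,5,6,7,8} D(V)={3,4,8}: no change
Constraint 2 (V != Z) on D(V)={3,4,8} D(Z)={2,4,6,7,8}: no change
Constraint 3 (U != Z) on D(U)={2,4,5,6,7,8} D(Z)={2,4,6,7,8}: no change
Constraint 4 (U != V) on D(U)={2,4,5,6,7,8} D(V)={3,4,8}: no change
So after constraint 4: D(V) = {3,4,8}

Answer: {3,4,8}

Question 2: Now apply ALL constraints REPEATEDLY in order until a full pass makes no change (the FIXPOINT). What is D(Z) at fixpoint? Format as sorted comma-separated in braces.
pass 0 (initial): D(Z)={2,4,6,7,8}
pass 1: no change
Fixpoint after 1 passes: D(Z) = {2,4,6,7,8}

Answer: {2,4,6,7,8}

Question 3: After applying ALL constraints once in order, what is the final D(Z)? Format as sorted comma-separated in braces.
Constraint 1 (U != V) on D(U)={2,4,5,6,7,8} D(V)={3,4,8}: no change
Constraint 2 (V != Z) on D(V)={3,4,8} D(Z)={2,4,6,7,8}: no change
Constraint 3 (U != Z) on D(U)={2,4,5,6,7,8} D(Z)={2,4,6,7,8}: no change
Constraint 4 (U != V) on D(U)={2,4,5,6,7,8} D(V)={3,4,8}: no change
So after all 4 constraints: D(Z) = {2,4,6,7,8}

Answer: {2,4,6,7,8}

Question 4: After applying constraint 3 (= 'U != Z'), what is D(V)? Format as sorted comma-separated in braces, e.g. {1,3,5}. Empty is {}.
Constraint 1 (U != V) on D(U)={2,4,5,6,7,8} D(V)={3,4,8}: no change
Constraint 2 (V != Z) on D(V)={3,4,8} D(Z)={2,4,6,7,8}: no change
Constraint 3 (U != Z) on D(U)={2,4,5,6,7,8} D(Z)={2,4,6,7,8}: no change
So after constraint 3: D(V) = {3,4,8}

Answer: {3,4,8}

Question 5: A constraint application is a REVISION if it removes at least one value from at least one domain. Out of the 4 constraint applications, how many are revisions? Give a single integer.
Answer: 0

Derivation:
Constraint 1 (U != V) on D(U)={2,4,5,6,7,8} D(V)={3,4,8}: no change => not a revision
Constraint 2 (V != Z) on D(V)={3,4,8} D(Z)={2,4,6,7,8}: no change => not a revision
Constraint 3 (U != Z) on D(U)={2,4,5,6,7,8} D(Z)={2,4,6,7,8}: no change => not a revision
Constraint 4 (U != V) on D(U)={2,4,5,6,7,8} D(V)={3,4,8}: no change => not a revision
Total revisions = 0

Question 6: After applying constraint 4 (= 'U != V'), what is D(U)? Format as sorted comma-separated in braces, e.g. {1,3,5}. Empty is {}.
Answer: {2,4,5,6,7,8}

Derivation:
Constraint 1 (U != V) on D(U)={2,4,5,6,7,8} D(V)={3,4,8}: no change
Constraint 2 (V != Z) on D(V)={3,4,8} D(Z)={2,4,6,7,8}: no change
Constraint 3 (U != Z) on D(U)={2,4,5,6,7,8} D(Z)={2,4,6,7,8}: no change
Constraint 4 (U != V) on D(U)={2,4,5,6,7,8} D(V)={3,4,8}: no change
So after constraint 4: D(U) = {2,4,5,6,7,8}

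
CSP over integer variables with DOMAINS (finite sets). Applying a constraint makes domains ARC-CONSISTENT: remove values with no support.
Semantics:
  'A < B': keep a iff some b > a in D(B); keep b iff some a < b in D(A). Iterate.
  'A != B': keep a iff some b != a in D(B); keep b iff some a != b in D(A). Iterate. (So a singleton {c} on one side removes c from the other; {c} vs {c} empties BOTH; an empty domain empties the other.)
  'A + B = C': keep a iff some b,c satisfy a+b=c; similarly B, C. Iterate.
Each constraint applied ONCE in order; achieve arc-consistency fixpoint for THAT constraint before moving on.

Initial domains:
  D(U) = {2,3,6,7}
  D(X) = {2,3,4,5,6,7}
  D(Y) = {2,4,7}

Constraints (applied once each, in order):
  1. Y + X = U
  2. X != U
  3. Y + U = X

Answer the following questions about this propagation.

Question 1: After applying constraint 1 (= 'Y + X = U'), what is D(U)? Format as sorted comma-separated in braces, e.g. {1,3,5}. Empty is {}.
Answer: {6,7}

Derivation:
Constraint 1 (Y + X = U) on D(Y)={2,4,7} D(X)={2,3,4,5,6,7} D(U)={2,3,6,7}: Y {2,4,7}->{2,4}; X {2,3,4,5,6,7}->{2,3,4,5}; U {2,3,6,7}->{6,7}
So after constraint 1: D(U) = {6,7}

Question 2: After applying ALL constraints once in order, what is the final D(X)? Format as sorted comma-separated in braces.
Constraint 1 (Y + X = U) on D(Y)={2,4,7} D(X)={2,3,4,5,6,7} D(U)={2,3,6,7}: Y {2,4,7}->{2,4}; X {2,3,4,5,6,7}->{2,3,4,5}; U {2,3,6,7}->{6,7}
Constraint 2 (X != U) on D(X)={2,3,4,5} D(U)={6,7}: no change
Constraint 3 (Y + U = X) on D(Y)={2,4} D(U)={6,7} D(X)={2,3,4,5}: Y {2,4}->{}; U {6,7}->{}; X {2,3,4,5}->{}
So after all 3 constraints: D(X) = {}

Answer: {}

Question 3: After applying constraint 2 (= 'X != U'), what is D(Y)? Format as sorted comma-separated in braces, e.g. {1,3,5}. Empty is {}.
Answer: {2,4}

Derivation:
Constraint 1 (Y + X = U) on D(Y)={2,4,7} D(X)={2,3,4,5,6,7} D(U)={2,3,6,7}: Y {2,4,7}->{2,4}; X {2,3,4,5,6,7}->{2,3,4,5}; U {2,3,6,7}->{6,7}
Constraint 2 (X != U) on D(X)={2,3,4,5} D(U)={6,7}: no change
So after constraint 2: D(Y) = {2,4}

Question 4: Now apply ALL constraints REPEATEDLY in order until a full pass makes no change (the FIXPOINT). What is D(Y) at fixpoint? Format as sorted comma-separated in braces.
Answer: {}

Derivation:
pass 0 (initial): D(Y)={2,4,7}
pass 1: U {2,3,6,7}->{}; X {2,3,4,5,6,7}->{}; Y {2,4,7}->{}
pass 2: no change
Fixpoint after 2 passes: D(Y) = {}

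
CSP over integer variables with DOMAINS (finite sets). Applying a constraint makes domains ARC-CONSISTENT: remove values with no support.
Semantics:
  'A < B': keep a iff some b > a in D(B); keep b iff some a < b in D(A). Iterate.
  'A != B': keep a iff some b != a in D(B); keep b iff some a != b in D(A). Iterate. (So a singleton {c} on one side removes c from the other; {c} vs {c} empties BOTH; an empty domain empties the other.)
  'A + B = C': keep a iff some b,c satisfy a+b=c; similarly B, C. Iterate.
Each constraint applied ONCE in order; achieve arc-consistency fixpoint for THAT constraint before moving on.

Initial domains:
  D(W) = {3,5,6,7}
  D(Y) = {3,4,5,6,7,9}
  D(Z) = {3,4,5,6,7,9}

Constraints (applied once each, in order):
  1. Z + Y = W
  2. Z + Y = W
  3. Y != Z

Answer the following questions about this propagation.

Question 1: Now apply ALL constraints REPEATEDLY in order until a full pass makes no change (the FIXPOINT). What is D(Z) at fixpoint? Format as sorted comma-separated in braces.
Answer: {3,4}

Derivation:
pass 0 (initial): D(Z)={3,4,5,6,7,9}
pass 1: W {3,5,6,7}->{6,7}; Y {3,4,5,6,7,9}->{3,4}; Z {3,4,5,6,7,9}->{3,4}
pass 2: no change
Fixpoint after 2 passes: D(Z) = {3,4}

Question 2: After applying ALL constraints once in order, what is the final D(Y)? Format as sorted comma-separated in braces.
Answer: {3,4}

Derivation:
Constraint 1 (Z + Y = W) on D(Z)={3,4,5,6,7,9} D(Y)={3,4,5,6,7,9} D(W)={3,5,6,7}: Z {3,4,5,6,7,9}->{3,4}; Y {3,4,5,6,7,9}->{3,4}; W {3,5,6,7}->{6,7}
Constraint 2 (Z + Y = W) on D(Z)={3,4} D(Y)={3,4} D(W)={6,7}: no change
Constraint 3 (Y != Z) on D(Y)={3,4} D(Z)={3,4}: no change
So after all 3 constraints: D(Y) = {3,4}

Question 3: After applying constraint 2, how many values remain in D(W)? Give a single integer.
Answer: 2

Derivation:
Constraint 1 (Z + Y = W) on D(Z)={3,4,5,6,7,9} D(Y)={3,4,5,6,7,9} D(W)={3,5,6,7}: Z {3,4,5,6,7,9}->{3,4}; Y {3,4,5,6,7,9}->{3,4}; W {3,5,6,7}->{6,7}
Constraint 2 (Z + Y = W) on D(Z)={3,4} D(Y)={3,4} D(W)={6,7}: no change
So after constraint 2: D(W)={6,7}, size = 2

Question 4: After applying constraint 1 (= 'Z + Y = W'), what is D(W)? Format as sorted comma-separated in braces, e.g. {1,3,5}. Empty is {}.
Constraint 1 (Z + Y = W) on D(Z)={3,4,5,6,7,9} D(Y)={3,4,5,6,7,9} D(W)={3,5,6,7}: Z {3,4,5,6,7,9}->{3,4}; Y {3,4,5,6,7,9}->{3,4}; W {3,5,6,7}->{6,7}
So after constraint 1: D(W) = {6,7}

Answer: {6,7}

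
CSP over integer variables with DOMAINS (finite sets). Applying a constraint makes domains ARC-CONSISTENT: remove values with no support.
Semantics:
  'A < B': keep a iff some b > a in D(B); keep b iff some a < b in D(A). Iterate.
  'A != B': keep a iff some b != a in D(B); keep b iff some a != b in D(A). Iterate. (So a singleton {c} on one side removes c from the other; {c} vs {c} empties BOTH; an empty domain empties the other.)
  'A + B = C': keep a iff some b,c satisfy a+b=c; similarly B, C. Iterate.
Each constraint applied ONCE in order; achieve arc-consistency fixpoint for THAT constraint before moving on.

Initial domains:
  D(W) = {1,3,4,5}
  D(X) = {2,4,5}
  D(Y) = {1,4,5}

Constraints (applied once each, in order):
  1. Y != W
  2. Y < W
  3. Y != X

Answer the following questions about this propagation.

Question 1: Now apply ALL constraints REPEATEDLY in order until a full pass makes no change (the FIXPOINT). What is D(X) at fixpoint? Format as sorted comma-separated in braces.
Answer: {2,4,5}

Derivation:
pass 0 (initial): D(X)={2,4,5}
pass 1: W {1,3,4,5}->{3,4,5}; Y {1,4,5}->{1,4}
pass 2: no change
Fixpoint after 2 passes: D(X) = {2,4,5}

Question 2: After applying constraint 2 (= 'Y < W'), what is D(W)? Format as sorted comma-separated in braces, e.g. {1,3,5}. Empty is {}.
Constraint 1 (Y != W) on D(Y)={1,4,5} D(W)={1,3,4,5}: no change
Constraint 2 (Y < W) on D(Y)={1,4,5} D(W)={1,3,4,5}: Y {1,4,5}->{1,4}; W {1,3,4,5}->{3,4,5}
So after constraint 2: D(W) = {3,4,5}

Answer: {3,4,5}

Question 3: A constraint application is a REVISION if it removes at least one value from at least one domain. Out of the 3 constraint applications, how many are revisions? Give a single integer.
Answer: 1

Derivation:
Constraint 1 (Y != W) on D(Y)={1,4,5} D(W)={1,3,4,5}: no change => not a revision
Constraint 2 (Y < W) on D(Y)={1,4,5} D(W)={1,3,4,5}: Y {1,4,5}->{1,4}; W {1,3,4,5}->{3,4,5} => REVISION
Constraint 3 (Y != X) on D(Y)={1,4} D(X)={2,4,5}: no change => not a revision
Total revisions = 1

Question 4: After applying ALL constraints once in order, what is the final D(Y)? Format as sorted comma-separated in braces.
Constraint 1 (Y != W) on D(Y)={1,4,5} D(W)={1,3,4,5}: no change
Constraint 2 (Y < W) on D(Y)={1,4,5} D(W)={1,3,4,5}: Y {1,4,5}->{1,4}; W {1,3,4,5}->{3,4,5}
Constraint 3 (Y != X) on D(Y)={1,4} D(X)={2,4,5}: no change
So after all 3 constraints: D(Y) = {1,4}

Answer: {1,4}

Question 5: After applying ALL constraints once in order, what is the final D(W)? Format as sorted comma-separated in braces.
Answer: {3,4,5}

Derivation:
Constraint 1 (Y != W) on D(Y)={1,4,5} D(W)={1,3,4,5}: no change
Constraint 2 (Y < W) on D(Y)={1,4,5} D(W)={1,3,4,5}: Y {1,4,5}->{1,4}; W {1,3,4,5}->{3,4,5}
Constraint 3 (Y != X) on D(Y)={1,4} D(X)={2,4,5}: no change
So after all 3 constraints: D(W) = {3,4,5}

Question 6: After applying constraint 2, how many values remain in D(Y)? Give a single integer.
Answer: 2

Derivation:
Constraint 1 (Y != W) on D(Y)={1,4,5} D(W)={1,3,4,5}: no change
Constraint 2 (Y < W) on D(Y)={1,4,5} D(W)={1,3,4,5}: Y {1,4,5}->{1,4}; W {1,3,4,5}->{3,4,5}
So after constraint 2: D(Y)={1,4}, size = 2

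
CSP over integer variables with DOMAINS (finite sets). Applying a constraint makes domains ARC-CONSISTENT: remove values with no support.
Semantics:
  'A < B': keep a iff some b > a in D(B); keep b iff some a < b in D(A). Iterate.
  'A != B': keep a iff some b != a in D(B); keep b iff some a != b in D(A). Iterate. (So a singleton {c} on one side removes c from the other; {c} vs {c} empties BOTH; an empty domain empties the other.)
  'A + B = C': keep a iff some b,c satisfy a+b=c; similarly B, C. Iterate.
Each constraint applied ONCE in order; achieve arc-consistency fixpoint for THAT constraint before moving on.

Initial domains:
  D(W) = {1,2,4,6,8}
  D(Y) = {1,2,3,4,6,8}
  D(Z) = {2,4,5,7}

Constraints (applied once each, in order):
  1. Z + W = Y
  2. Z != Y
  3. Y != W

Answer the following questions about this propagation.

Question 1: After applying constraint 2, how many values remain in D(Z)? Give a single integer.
Answer: 4

Derivation:
Constraint 1 (Z + W = Y) on D(Z)={2,4,5,7} D(W)={1,2,4,6,8} D(Y)={1,2,3,4,6,8}: W {1,2,4,6,8}->{1,2,4,6}; Y {1,2,3,4,6,8}->{3,4,6,8}
Constraint 2 (Z != Y) on D(Z)={2,4,5,7} D(Y)={3,4,6,8}: no change
So after constraint 2: D(Z)={2,4,5,7}, size = 4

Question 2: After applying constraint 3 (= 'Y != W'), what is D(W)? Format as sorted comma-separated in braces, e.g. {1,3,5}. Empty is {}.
Constraint 1 (Z + W = Y) on D(Z)={2,4,5,7} D(W)={1,2,4,6,8} D(Y)={1,2,3,4,6,8}: W {1,2,4,6,8}->{1,2,4,6}; Y {1,2,3,4,6,8}->{3,4,6,8}
Constraint 2 (Z != Y) on D(Z)={2,4,5,7} D(Y)={3,4,6,8}: no change
Constraint 3 (Y != W) on D(Y)={3,4,6,8} D(W)={1,2,4,6}: no change
So after constraint 3: D(W) = {1,2,4,6}

Answer: {1,2,4,6}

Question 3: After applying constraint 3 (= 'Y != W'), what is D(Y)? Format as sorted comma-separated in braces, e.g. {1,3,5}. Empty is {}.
Constraint 1 (Z + W = Y) on D(Z)={2,4,5,7} D(W)={1,2,4,6,8} D(Y)={1,2,3,4,6,8}: W {1,2,4,6,8}->{1,2,4,6}; Y {1,2,3,4,6,8}->{3,4,6,8}
Constraint 2 (Z != Y) on D(Z)={2,4,5,7} D(Y)={3,4,6,8}: no change
Constraint 3 (Y != W) on D(Y)={3,4,6,8} D(W)={1,2,4,6}: no change
So after constraint 3: D(Y) = {3,4,6,8}

Answer: {3,4,6,8}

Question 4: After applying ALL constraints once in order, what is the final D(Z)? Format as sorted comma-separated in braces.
Answer: {2,4,5,7}

Derivation:
Constraint 1 (Z + W = Y) on D(Z)={2,4,5,7} D(W)={1,2,4,6,8} D(Y)={1,2,3,4,6,8}: W {1,2,4,6,8}->{1,2,4,6}; Y {1,2,3,4,6,8}->{3,4,6,8}
Constraint 2 (Z != Y) on D(Z)={2,4,5,7} D(Y)={3,4,6,8}: no change
Constraint 3 (Y != W) on D(Y)={3,4,6,8} D(W)={1,2,4,6}: no change
So after all 3 constraints: D(Z) = {2,4,5,7}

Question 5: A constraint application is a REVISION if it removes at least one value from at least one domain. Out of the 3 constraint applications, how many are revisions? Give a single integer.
Answer: 1

Derivation:
Constraint 1 (Z + W = Y) on D(Z)={2,4,5,7} D(W)={1,2,4,6,8} D(Y)={1,2,3,4,6,8}: W {1,2,4,6,8}->{1,2,4,6}; Y {1,2,3,4,6,8}->{3,4,6,8} => REVISION
Constraint 2 (Z != Y) on D(Z)={2,4,5,7} D(Y)={3,4,6,8}: no change => not a revision
Constraint 3 (Y != W) on D(Y)={3,4,6,8} D(W)={1,2,4,6}: no change => not a revision
Total revisions = 1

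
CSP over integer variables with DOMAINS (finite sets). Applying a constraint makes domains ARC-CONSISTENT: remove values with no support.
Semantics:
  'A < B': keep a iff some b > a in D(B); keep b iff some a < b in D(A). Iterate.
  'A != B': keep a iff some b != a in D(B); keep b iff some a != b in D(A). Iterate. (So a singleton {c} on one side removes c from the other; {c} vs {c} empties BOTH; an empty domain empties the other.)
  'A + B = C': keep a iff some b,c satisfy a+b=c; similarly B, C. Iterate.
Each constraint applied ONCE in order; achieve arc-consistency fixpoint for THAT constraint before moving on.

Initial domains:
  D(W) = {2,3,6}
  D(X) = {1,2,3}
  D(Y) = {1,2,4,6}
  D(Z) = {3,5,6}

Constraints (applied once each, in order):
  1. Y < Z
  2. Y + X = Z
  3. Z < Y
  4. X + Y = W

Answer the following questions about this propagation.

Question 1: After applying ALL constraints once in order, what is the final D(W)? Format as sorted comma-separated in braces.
Answer: {6}

Derivation:
Constraint 1 (Y < Z) on D(Y)={1,2,4,6} D(Z)={3,5,6}: Y {1,2,4,6}->{1,2,4}
Constraint 2 (Y + X = Z) on D(Y)={1,2,4} D(X)={1,2,3} D(Z)={3,5,6}: no change
Constraint 3 (Z < Y) on D(Z)={3,5,6} D(Y)={1,2,4}: Z {3,5,6}->{3}; Y {1,2,4}->{4}
Constraint 4 (X + Y = W) on D(X)={1,2,3} D(Y)={4} D(W)={2,3,6}: X {1,2,3}->{2}; W {2,3,6}->{6}
So after all 4 constraints: D(W) = {6}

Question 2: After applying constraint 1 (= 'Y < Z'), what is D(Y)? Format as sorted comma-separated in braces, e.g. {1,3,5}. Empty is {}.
Answer: {1,2,4}

Derivation:
Constraint 1 (Y < Z) on D(Y)={1,2,4,6} D(Z)={3,5,6}: Y {1,2,4,6}->{1,2,4}
So after constraint 1: D(Y) = {1,2,4}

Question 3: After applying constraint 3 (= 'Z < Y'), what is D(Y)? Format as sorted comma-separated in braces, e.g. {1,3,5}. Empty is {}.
Constraint 1 (Y < Z) on D(Y)={1,2,4,6} D(Z)={3,5,6}: Y {1,2,4,6}->{1,2,4}
Constraint 2 (Y + X = Z) on D(Y)={1,2,4} D(X)={1,2,3} D(Z)={3,5,6}: no change
Constraint 3 (Z < Y) on D(Z)={3,5,6} D(Y)={1,2,4}: Z {3,5,6}->{3}; Y {1,2,4}->{4}
So after constraint 3: D(Y) = {4}

Answer: {4}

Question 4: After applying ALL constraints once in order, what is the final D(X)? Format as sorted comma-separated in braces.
Answer: {2}

Derivation:
Constraint 1 (Y < Z) on D(Y)={1,2,4,6} D(Z)={3,5,6}: Y {1,2,4,6}->{1,2,4}
Constraint 2 (Y + X = Z) on D(Y)={1,2,4} D(X)={1,2,3} D(Z)={3,5,6}: no change
Constraint 3 (Z < Y) on D(Z)={3,5,6} D(Y)={1,2,4}: Z {3,5,6}->{3}; Y {1,2,4}->{4}
Constraint 4 (X + Y = W) on D(X)={1,2,3} D(Y)={4} D(W)={2,3,6}: X {1,2,3}->{2}; W {2,3,6}->{6}
So after all 4 constraints: D(X) = {2}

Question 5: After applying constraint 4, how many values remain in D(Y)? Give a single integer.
Constraint 1 (Y < Z) on D(Y)={1,2,4,6} D(Z)={3,5,6}: Y {1,2,4,6}->{1,2,4}
Constraint 2 (Y + X = Z) on D(Y)={1,2,4} D(X)={1,2,3} D(Z)={3,5,6}: no change
Constraint 3 (Z < Y) on D(Z)={3,5,6} D(Y)={1,2,4}: Z {3,5,6}->{3}; Y {1,2,4}->{4}
Constraint 4 (X + Y = W) on D(X)={1,2,3} D(Y)={4} D(W)={2,3,6}: X {1,2,3}->{2}; W {2,3,6}->{6}
So after constraint 4: D(Y)={4}, size = 1

Answer: 1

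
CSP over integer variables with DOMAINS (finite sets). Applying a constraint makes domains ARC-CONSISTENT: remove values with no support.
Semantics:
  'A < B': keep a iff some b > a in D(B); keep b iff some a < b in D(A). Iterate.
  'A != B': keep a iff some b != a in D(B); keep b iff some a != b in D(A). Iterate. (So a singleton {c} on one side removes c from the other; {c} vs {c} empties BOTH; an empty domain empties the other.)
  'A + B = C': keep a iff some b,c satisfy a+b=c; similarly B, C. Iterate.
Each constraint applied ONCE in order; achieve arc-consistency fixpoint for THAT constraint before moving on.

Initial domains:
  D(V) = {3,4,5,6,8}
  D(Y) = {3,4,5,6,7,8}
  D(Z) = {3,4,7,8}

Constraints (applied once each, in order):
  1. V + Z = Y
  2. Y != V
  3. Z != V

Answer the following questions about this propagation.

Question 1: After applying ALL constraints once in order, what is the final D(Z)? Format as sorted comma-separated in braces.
Answer: {3,4}

Derivation:
Constraint 1 (V + Z = Y) on D(V)={3,4,5,6,8} D(Z)={3,4,7,8} D(Y)={3,4,5,6,7,8}: V {3,4,5,6,8}->{3,4,5}; Z {3,4,7,8}->{3,4}; Y {3,4,5,6,7,8}->{6,7,8}
Constraint 2 (Y != V) on D(Y)={6,7,8} D(V)={3,4,5}: no change
Constraint 3 (Z != V) on D(Z)={3,4} D(V)={3,4,5}: no change
So after all 3 constraints: D(Z) = {3,4}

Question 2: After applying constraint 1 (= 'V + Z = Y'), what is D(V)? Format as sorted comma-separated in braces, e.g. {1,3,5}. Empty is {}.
Answer: {3,4,5}

Derivation:
Constraint 1 (V + Z = Y) on D(V)={3,4,5,6,8} D(Z)={3,4,7,8} D(Y)={3,4,5,6,7,8}: V {3,4,5,6,8}->{3,4,5}; Z {3,4,7,8}->{3,4}; Y {3,4,5,6,7,8}->{6,7,8}
So after constraint 1: D(V) = {3,4,5}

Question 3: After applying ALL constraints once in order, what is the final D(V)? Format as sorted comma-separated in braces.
Constraint 1 (V + Z = Y) on D(V)={3,4,5,6,8} D(Z)={3,4,7,8} D(Y)={3,4,5,6,7,8}: V {3,4,5,6,8}->{3,4,5}; Z {3,4,7,8}->{3,4}; Y {3,4,5,6,7,8}->{6,7,8}
Constraint 2 (Y != V) on D(Y)={6,7,8} D(V)={3,4,5}: no change
Constraint 3 (Z != V) on D(Z)={3,4} D(V)={3,4,5}: no change
So after all 3 constraints: D(V) = {3,4,5}

Answer: {3,4,5}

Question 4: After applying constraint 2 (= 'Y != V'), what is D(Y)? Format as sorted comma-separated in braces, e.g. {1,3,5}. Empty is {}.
Answer: {6,7,8}

Derivation:
Constraint 1 (V + Z = Y) on D(V)={3,4,5,6,8} D(Z)={3,4,7,8} D(Y)={3,4,5,6,7,8}: V {3,4,5,6,8}->{3,4,5}; Z {3,4,7,8}->{3,4}; Y {3,4,5,6,7,8}->{6,7,8}
Constraint 2 (Y != V) on D(Y)={6,7,8} D(V)={3,4,5}: no change
So after constraint 2: D(Y) = {6,7,8}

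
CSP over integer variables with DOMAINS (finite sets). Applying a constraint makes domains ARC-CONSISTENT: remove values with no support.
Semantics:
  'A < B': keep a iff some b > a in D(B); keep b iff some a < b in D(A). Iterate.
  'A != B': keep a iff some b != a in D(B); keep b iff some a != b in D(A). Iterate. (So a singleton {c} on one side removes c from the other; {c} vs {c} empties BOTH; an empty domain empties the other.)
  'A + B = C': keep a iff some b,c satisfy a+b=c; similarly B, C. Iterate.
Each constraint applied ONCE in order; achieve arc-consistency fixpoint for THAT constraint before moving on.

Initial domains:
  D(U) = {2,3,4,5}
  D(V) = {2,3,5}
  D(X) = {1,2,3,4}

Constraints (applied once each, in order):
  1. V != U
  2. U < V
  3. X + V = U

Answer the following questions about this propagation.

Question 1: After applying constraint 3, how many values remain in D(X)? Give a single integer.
Constraint 1 (V != U) on D(V)={2,3,5} D(U)={2,3,4,5}: no change
Constraint 2 (U < V) on D(U)={2,3,4,5} D(V)={2,3,5}: U {2,3,4,5}->{2,3,4}; V {2,3,5}->{3,5}
Constraint 3 (X + V = U) on D(X)={1,2,3,4} D(V)={3,5} D(U)={2,3,4}: X {1,2,3,4}->{1}; V {3,5}->{3}; U {2,3,4}->{4}
So after constraint 3: D(X)={1}, size = 1

Answer: 1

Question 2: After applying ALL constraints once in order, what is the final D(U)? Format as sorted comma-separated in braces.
Answer: {4}

Derivation:
Constraint 1 (V != U) on D(V)={2,3,5} D(U)={2,3,4,5}: no change
Constraint 2 (U < V) on D(U)={2,3,4,5} D(V)={2,3,5}: U {2,3,4,5}->{2,3,4}; V {2,3,5}->{3,5}
Constraint 3 (X + V = U) on D(X)={1,2,3,4} D(V)={3,5} D(U)={2,3,4}: X {1,2,3,4}->{1}; V {3,5}->{3}; U {2,3,4}->{4}
So after all 3 constraints: D(U) = {4}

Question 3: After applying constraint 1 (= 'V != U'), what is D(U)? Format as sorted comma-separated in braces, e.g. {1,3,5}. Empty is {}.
Constraint 1 (V != U) on D(V)={2,3,5} D(U)={2,3,4,5}: no change
So after constraint 1: D(U) = {2,3,4,5}

Answer: {2,3,4,5}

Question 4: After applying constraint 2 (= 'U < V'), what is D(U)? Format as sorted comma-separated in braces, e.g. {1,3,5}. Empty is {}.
Answer: {2,3,4}

Derivation:
Constraint 1 (V != U) on D(V)={2,3,5} D(U)={2,3,4,5}: no change
Constraint 2 (U < V) on D(U)={2,3,4,5} D(V)={2,3,5}: U {2,3,4,5}->{2,3,4}; V {2,3,5}->{3,5}
So after constraint 2: D(U) = {2,3,4}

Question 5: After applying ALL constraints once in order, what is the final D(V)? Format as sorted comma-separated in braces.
Answer: {3}

Derivation:
Constraint 1 (V != U) on D(V)={2,3,5} D(U)={2,3,4,5}: no change
Constraint 2 (U < V) on D(U)={2,3,4,5} D(V)={2,3,5}: U {2,3,4,5}->{2,3,4}; V {2,3,5}->{3,5}
Constraint 3 (X + V = U) on D(X)={1,2,3,4} D(V)={3,5} D(U)={2,3,4}: X {1,2,3,4}->{1}; V {3,5}->{3}; U {2,3,4}->{4}
So after all 3 constraints: D(V) = {3}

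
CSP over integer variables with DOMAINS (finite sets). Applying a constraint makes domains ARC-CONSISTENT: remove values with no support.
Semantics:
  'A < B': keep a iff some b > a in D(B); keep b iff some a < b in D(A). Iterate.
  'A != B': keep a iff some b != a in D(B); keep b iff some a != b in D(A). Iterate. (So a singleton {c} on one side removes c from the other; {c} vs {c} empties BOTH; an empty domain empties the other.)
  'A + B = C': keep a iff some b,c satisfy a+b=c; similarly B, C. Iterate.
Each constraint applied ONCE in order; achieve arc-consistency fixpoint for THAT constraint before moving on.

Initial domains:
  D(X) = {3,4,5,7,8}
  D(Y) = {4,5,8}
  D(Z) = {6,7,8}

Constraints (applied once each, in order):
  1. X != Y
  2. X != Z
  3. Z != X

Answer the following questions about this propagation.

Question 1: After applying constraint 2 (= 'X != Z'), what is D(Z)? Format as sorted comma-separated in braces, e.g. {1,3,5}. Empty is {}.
Constraint 1 (X != Y) on D(X)={3,4,5,7,8} D(Y)={4,5,8}: no change
Constraint 2 (X != Z) on D(X)={3,4,5,7,8} D(Z)={6,7,8}: no change
So after constraint 2: D(Z) = {6,7,8}

Answer: {6,7,8}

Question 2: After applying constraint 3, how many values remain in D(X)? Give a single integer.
Answer: 5

Derivation:
Constraint 1 (X != Y) on D(X)={3,4,5,7,8} D(Y)={4,5,8}: no change
Constraint 2 (X != Z) on D(X)={3,4,5,7,8} D(Z)={6,7,8}: no change
Constraint 3 (Z != X) on D(Z)={6,7,8} D(X)={3,4,5,7,8}: no change
So after constraint 3: D(X)={3,4,5,7,8}, size = 5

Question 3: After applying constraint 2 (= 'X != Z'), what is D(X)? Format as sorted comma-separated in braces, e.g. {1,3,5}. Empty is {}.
Constraint 1 (X != Y) on D(X)={3,4,5,7,8} D(Y)={4,5,8}: no change
Constraint 2 (X != Z) on D(X)={3,4,5,7,8} D(Z)={6,7,8}: no change
So after constraint 2: D(X) = {3,4,5,7,8}

Answer: {3,4,5,7,8}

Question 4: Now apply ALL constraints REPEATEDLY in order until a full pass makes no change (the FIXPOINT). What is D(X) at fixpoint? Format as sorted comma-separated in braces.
pass 0 (initial): D(X)={3,4,5,7,8}
pass 1: no change
Fixpoint after 1 passes: D(X) = {3,4,5,7,8}

Answer: {3,4,5,7,8}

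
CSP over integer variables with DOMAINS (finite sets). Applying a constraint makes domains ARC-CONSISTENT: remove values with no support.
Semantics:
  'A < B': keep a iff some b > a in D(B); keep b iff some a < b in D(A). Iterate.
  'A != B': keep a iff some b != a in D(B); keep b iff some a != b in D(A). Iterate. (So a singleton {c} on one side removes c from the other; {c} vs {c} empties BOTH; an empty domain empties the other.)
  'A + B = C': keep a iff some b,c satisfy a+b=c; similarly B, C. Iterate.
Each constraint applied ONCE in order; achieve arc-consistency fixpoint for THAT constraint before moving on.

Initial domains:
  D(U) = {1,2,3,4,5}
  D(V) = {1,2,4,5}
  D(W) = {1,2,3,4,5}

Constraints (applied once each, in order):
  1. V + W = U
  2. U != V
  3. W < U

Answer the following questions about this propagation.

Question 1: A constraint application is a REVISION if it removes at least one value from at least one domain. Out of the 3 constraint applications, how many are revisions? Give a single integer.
Constraint 1 (V + W = U) on D(V)={1,2,4,5} D(W)={1,2,3,4,5} D(U)={1,2,3,4,5}: V {1,2,4,5}->{1,2,4}; W {1,2,3,4,5}->{1,2,3,4}; U {1,2,3,4,5}->{2,3,4,5} => REVISION
Constraint 2 (U != V) on D(U)={2,3,4,5} D(V)={1,2,4}: no change => not a revision
Constraint 3 (W < U) on D(W)={1,2,3,4} D(U)={2,3,4,5}: no change => not a revision
Total revisions = 1

Answer: 1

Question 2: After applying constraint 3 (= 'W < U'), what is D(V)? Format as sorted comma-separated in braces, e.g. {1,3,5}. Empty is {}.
Constraint 1 (V + W = U) on D(V)={1,2,4,5} D(W)={1,2,3,4,5} D(U)={1,2,3,4,5}: V {1,2,4,5}->{1,2,4}; W {1,2,3,4,5}->{1,2,3,4}; U {1,2,3,4,5}->{2,3,4,5}
Constraint 2 (U != V) on D(U)={2,3,4,5} D(V)={1,2,4}: no change
Constraint 3 (W < U) on D(W)={1,2,3,4} D(U)={2,3,4,5}: no change
So after constraint 3: D(V) = {1,2,4}

Answer: {1,2,4}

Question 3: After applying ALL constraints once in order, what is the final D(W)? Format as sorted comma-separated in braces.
Constraint 1 (V + W = U) on D(V)={1,2,4,5} D(W)={1,2,3,4,5} D(U)={1,2,3,4,5}: V {1,2,4,5}->{1,2,4}; W {1,2,3,4,5}->{1,2,3,4}; U {1,2,3,4,5}->{2,3,4,5}
Constraint 2 (U != V) on D(U)={2,3,4,5} D(V)={1,2,4}: no change
Constraint 3 (W < U) on D(W)={1,2,3,4} D(U)={2,3,4,5}: no change
So after all 3 constraints: D(W) = {1,2,3,4}

Answer: {1,2,3,4}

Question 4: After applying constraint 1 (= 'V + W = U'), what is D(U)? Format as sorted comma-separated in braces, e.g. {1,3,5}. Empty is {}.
Constraint 1 (V + W = U) on D(V)={1,2,4,5} D(W)={1,2,3,4,5} D(U)={1,2,3,4,5}: V {1,2,4,5}->{1,2,4}; W {1,2,3,4,5}->{1,2,3,4}; U {1,2,3,4,5}->{2,3,4,5}
So after constraint 1: D(U) = {2,3,4,5}

Answer: {2,3,4,5}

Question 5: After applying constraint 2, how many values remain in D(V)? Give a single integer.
Answer: 3

Derivation:
Constraint 1 (V + W = U) on D(V)={1,2,4,5} D(W)={1,2,3,4,5} D(U)={1,2,3,4,5}: V {1,2,4,5}->{1,2,4}; W {1,2,3,4,5}->{1,2,3,4}; U {1,2,3,4,5}->{2,3,4,5}
Constraint 2 (U != V) on D(U)={2,3,4,5} D(V)={1,2,4}: no change
So after constraint 2: D(V)={1,2,4}, size = 3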